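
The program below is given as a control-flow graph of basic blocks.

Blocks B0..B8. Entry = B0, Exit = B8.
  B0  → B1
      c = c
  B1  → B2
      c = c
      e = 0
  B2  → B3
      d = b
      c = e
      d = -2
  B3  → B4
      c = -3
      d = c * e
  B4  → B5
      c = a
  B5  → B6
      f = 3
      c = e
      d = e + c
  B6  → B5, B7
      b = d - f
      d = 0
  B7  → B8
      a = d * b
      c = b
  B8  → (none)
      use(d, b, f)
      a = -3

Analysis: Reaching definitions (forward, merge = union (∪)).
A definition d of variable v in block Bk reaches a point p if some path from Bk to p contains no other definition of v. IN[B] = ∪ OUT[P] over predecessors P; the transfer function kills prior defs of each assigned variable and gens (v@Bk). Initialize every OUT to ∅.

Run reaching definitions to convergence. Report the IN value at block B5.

Fixpoint table:
  B0:  IN={}  OUT={c@B0}
  B1:  IN={c@B0}  OUT={c@B1, e@B1}
  B2:  IN={c@B1, e@B1}  OUT={c@B2, d@B2, e@B1}
  B3:  IN={c@B2, d@B2, e@B1}  OUT={c@B3, d@B3, e@B1}
  B4:  IN={c@B3, d@B3, e@B1}  OUT={c@B4, d@B3, e@B1}
  B5:  IN={b@B6, c@B4, c@B5, d@B3, d@B6, e@B1, f@B5}  OUT={b@B6, c@B5, d@B5, e@B1, f@B5}
  B6:  IN={b@B6, c@B5, d@B5, e@B1, f@B5}  OUT={b@B6, c@B5, d@B6, e@B1, f@B5}
  B7:  IN={b@B6, c@B5, d@B6, e@B1, f@B5}  OUT={a@B7, b@B6, c@B7, d@B6, e@B1, f@B5}
  B8:  IN={a@B7, b@B6, c@B7, d@B6, e@B1, f@B5}  OUT={a@B8, b@B6, c@B7, d@B6, e@B1, f@B5}

Merge at B5: IN[B5] = OUT[B4] ⊔ OUT[B6] = {b@B6, c@B4, c@B5, d@B3, d@B6, e@B1, f@B5}

Answer: {b@B6, c@B4, c@B5, d@B3, d@B6, e@B1, f@B5}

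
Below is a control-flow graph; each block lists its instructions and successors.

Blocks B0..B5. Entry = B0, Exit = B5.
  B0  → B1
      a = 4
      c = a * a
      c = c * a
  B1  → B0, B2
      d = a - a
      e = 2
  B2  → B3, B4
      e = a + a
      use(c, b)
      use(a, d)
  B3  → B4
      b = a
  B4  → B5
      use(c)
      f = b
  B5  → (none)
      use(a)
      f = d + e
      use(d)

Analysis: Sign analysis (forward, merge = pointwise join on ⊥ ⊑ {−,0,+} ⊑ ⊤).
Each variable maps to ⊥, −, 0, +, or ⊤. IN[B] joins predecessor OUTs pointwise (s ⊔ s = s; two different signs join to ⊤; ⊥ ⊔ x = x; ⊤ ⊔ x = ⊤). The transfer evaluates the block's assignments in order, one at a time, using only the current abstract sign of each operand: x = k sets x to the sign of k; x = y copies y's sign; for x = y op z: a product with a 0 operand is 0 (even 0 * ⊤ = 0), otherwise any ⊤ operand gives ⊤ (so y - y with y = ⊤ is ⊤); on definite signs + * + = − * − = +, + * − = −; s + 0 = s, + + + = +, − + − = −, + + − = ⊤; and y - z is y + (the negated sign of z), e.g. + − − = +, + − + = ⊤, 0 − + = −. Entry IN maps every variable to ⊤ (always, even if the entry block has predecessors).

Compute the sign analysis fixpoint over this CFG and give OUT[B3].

Fixpoint table:
  B0: | IN=(all ⊤) | OUT={a:+, c:+; rest ⊤}
  B1: | IN={a:+, c:+; rest ⊤} | OUT={a:+, c:+, e:+; rest ⊤}
  B2: | IN={a:+, c:+, e:+; rest ⊤} | OUT={a:+, c:+, e:+; rest ⊤}
  B3: | IN={a:+, c:+, e:+; rest ⊤} | OUT={a:+, b:+, c:+, e:+; rest ⊤}
  B4: | IN={a:+, c:+, e:+; rest ⊤} | OUT={a:+, c:+, e:+; rest ⊤}
  B5: | IN={a:+, c:+, e:+; rest ⊤} | OUT={a:+, c:+, e:+; rest ⊤}

Merge at B3: IN[B3] = OUT[B2] = {a: +, b: ⊤, c: +, d: ⊤, e: +, f: ⊤}
Applying B3's transfer function to that IN value gives OUT[B3] (row B3 above).

Answer: {a: +, b: +, c: +, d: ⊤, e: +, f: ⊤}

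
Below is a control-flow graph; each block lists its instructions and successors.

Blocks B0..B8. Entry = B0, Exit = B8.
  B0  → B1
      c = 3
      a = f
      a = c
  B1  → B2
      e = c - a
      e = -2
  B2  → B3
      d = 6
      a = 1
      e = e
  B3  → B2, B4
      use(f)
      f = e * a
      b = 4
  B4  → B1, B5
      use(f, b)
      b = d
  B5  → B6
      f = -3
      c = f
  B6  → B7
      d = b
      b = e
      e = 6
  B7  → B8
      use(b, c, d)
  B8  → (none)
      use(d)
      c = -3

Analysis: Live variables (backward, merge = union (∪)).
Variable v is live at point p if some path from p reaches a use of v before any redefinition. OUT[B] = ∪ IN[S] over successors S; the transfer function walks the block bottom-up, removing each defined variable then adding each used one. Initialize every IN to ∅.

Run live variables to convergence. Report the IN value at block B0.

Fixpoint table:
  B0:  IN={f}  OUT={a, c, f}
  B1:  IN={a, c, f}  OUT={c, e, f}
  B2:  IN={c, e, f}  OUT={a, c, d, e, f}
  B3:  IN={a, c, d, e, f}  OUT={a, b, c, d, e, f}
  B4:  IN={a, b, c, d, e, f}  OUT={a, b, c, e, f}
  B5:  IN={b, e}  OUT={b, c, e}
  B6:  IN={b, c, e}  OUT={b, c, d}
  B7:  IN={b, c, d}  OUT={d}
  B8:  IN={d}  OUT={}

Merge at B0: OUT[B0] = IN[B1] = {a, c, f}
Applying B0's transfer function to that OUT value gives IN[B0] (row B0 above).

Answer: {f}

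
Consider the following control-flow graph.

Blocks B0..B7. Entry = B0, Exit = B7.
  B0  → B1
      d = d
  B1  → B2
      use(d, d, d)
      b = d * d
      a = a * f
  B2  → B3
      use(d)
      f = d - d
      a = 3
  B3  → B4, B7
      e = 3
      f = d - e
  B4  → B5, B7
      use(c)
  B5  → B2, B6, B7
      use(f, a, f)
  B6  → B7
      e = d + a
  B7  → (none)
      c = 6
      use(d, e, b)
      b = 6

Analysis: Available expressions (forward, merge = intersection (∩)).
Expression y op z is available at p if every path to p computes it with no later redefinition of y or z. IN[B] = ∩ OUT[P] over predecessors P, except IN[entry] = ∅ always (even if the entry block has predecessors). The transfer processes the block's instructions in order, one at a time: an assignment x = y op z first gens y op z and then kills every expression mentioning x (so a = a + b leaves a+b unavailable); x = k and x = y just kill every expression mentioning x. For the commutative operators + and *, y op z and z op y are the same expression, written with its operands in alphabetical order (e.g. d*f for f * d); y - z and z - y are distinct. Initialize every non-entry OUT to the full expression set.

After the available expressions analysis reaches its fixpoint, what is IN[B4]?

Answer: {d*d, d-d, d-e}

Working:
Fixpoint table:
  B0:   IN={}   OUT={}
  B1:   IN={}   OUT={d*d}
  B2:   IN={d*d}   OUT={d*d, d-d}
  B3:   IN={d*d, d-d}   OUT={d*d, d-d, d-e}
  B4:   IN={d*d, d-d, d-e}   OUT={d*d, d-d, d-e}
  B5:   IN={d*d, d-d, d-e}   OUT={d*d, d-d, d-e}
  B6:   IN={d*d, d-d, d-e}   OUT={a+d, d*d, d-d}
  B7:   IN={d*d, d-d}   OUT={d*d, d-d}

Merge at B4: IN[B4] = OUT[B3] = {d*d, d-d, d-e}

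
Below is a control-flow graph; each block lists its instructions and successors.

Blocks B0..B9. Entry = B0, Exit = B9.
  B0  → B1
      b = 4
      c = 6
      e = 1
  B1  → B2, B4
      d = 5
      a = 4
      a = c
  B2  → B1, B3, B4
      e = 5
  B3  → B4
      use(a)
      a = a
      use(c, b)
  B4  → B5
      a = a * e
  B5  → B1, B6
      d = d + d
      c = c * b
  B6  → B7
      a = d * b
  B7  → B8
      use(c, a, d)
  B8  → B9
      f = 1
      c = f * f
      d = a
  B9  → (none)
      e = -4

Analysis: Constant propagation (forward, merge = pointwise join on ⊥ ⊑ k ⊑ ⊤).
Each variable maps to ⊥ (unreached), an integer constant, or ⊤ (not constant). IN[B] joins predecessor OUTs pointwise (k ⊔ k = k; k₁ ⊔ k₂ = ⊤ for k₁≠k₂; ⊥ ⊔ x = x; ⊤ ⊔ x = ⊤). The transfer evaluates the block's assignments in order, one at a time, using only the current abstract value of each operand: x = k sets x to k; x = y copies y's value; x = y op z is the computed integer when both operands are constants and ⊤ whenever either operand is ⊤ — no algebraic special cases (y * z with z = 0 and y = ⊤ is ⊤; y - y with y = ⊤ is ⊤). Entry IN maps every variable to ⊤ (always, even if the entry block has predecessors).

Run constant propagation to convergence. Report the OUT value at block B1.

Answer: {a: ⊤, b: 4, c: ⊤, d: 5, e: ⊤, f: ⊤}

Derivation:
Converged values:
  B0: | IN=(all ⊤) | OUT={b:4, c:6, e:1; rest ⊤}
  B1: | IN={b:4; rest ⊤} | OUT={b:4, d:5; rest ⊤}
  B2: | IN={b:4, d:5; rest ⊤} | OUT={b:4, d:5, e:5; rest ⊤}
  B3: | IN={b:4, d:5, e:5; rest ⊤} | OUT={b:4, d:5, e:5; rest ⊤}
  B4: | IN={b:4, d:5; rest ⊤} | OUT={b:4, d:5; rest ⊤}
  B5: | IN={b:4, d:5; rest ⊤} | OUT={b:4, d:10; rest ⊤}
  B6: | IN={b:4, d:10; rest ⊤} | OUT={a:40, b:4, d:10; rest ⊤}
  B7: | IN={a:40, b:4, d:10; rest ⊤} | OUT={a:40, b:4, d:10; rest ⊤}
  B8: | IN={a:40, b:4, d:10; rest ⊤} | OUT={a:40, b:4, c:1, d:40, f:1; rest ⊤}
  B9: | IN={a:40, b:4, c:1, d:40, f:1; rest ⊤} | OUT={a:40, b:4, c:1, d:40, e:-4, f:1; rest ⊤}

Merge at B1: IN[B1] = OUT[B0] ⊔ OUT[B2] ⊔ OUT[B5] = {a: ⊤, b: 4, c: ⊤, d: ⊤, e: ⊤, f: ⊤}
Applying B1's transfer function to that IN value gives OUT[B1] (row B1 above).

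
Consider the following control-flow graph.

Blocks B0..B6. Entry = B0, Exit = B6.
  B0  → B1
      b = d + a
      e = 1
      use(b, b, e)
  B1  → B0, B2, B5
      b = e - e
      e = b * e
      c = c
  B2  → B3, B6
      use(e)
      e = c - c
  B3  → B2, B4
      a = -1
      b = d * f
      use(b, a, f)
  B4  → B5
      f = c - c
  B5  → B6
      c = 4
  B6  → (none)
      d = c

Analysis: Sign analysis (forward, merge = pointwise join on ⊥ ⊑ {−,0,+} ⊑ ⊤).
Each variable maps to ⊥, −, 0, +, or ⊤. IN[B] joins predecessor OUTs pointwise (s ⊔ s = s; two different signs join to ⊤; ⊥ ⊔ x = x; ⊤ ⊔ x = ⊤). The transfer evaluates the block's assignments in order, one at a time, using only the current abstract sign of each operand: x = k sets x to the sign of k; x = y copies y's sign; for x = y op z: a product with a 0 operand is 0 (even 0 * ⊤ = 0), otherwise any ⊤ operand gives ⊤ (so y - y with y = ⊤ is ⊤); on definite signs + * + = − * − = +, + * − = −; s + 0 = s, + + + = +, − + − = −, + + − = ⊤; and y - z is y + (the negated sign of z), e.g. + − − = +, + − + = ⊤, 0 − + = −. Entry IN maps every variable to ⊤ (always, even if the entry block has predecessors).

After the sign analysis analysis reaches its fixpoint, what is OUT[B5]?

Answer: {a: ⊤, b: ⊤, c: +, d: ⊤, e: ⊤, f: ⊤}

Derivation:
Per-block solution:
  B0: | IN=(all ⊤) | OUT={e:+; rest ⊤}
  B1: | IN={e:+; rest ⊤} | OUT=(all ⊤)
  B2: | IN=(all ⊤) | OUT=(all ⊤)
  B3: | IN=(all ⊤) | OUT={a:-; rest ⊤}
  B4: | IN={a:-; rest ⊤} | OUT={a:-; rest ⊤}
  B5: | IN=(all ⊤) | OUT={c:+; rest ⊤}
  B6: | IN=(all ⊤) | OUT=(all ⊤)

Merge at B5: IN[B5] = OUT[B1] ⊔ OUT[B4] = {a: ⊤, b: ⊤, c: ⊤, d: ⊤, e: ⊤, f: ⊤}
Applying B5's transfer function to that IN value gives OUT[B5] (row B5 above).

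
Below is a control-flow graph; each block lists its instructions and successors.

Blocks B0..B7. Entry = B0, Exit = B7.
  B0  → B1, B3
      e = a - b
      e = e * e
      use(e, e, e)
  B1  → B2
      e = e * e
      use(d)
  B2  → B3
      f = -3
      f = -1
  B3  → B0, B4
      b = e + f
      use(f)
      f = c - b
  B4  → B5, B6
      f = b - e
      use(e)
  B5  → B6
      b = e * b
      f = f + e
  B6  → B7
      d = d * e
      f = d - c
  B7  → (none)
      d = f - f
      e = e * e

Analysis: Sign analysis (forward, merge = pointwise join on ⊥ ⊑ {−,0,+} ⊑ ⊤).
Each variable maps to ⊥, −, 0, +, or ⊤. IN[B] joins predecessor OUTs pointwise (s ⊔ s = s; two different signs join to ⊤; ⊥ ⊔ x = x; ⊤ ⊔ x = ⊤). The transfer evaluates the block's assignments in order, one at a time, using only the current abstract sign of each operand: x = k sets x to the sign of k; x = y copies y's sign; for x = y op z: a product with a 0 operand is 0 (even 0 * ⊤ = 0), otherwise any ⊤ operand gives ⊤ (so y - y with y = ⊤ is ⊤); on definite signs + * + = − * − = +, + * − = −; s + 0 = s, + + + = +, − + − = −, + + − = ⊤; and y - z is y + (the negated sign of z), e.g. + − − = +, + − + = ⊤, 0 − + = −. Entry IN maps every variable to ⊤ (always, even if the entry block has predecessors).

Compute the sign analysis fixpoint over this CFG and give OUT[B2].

Converged values:
  B0:   IN=(all ⊤)   OUT=(all ⊤)
  B1:   IN=(all ⊤)   OUT=(all ⊤)
  B2:   IN=(all ⊤)   OUT={f:-; rest ⊤}
  B3:   IN=(all ⊤)   OUT=(all ⊤)
  B4:   IN=(all ⊤)   OUT=(all ⊤)
  B5:   IN=(all ⊤)   OUT=(all ⊤)
  B6:   IN=(all ⊤)   OUT=(all ⊤)
  B7:   IN=(all ⊤)   OUT=(all ⊤)

Merge at B2: IN[B2] = OUT[B1] = {a: ⊤, b: ⊤, c: ⊤, d: ⊤, e: ⊤, f: ⊤}
Applying B2's transfer function to that IN value gives OUT[B2] (row B2 above).

Answer: {a: ⊤, b: ⊤, c: ⊤, d: ⊤, e: ⊤, f: -}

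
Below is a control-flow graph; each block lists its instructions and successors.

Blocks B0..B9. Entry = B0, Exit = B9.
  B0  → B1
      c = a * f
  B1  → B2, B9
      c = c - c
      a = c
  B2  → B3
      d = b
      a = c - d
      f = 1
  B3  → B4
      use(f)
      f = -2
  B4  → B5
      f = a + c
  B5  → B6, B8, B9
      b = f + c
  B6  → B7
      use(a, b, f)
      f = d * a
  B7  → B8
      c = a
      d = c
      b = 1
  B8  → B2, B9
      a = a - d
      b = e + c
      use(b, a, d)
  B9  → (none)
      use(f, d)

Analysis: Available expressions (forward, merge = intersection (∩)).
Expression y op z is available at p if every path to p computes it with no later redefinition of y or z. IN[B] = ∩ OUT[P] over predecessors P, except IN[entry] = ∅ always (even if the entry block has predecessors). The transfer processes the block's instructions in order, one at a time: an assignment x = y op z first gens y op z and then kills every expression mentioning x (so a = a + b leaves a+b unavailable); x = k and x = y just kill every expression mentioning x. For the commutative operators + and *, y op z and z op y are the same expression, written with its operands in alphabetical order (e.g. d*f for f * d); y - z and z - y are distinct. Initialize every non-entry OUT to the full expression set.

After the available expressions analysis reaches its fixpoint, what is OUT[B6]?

Per-block solution:
  B0:  IN={}  OUT={a*f}
  B1:  IN={a*f}  OUT={}
  B2:  IN={}  OUT={c-d}
  B3:  IN={c-d}  OUT={c-d}
  B4:  IN={c-d}  OUT={a+c, c-d}
  B5:  IN={a+c, c-d}  OUT={a+c, c+f, c-d}
  B6:  IN={a+c, c+f, c-d}  OUT={a*d, a+c, c-d}
  B7:  IN={a*d, a+c, c-d}  OUT={}
  B8:  IN={}  OUT={c+e}
  B9:  IN={}  OUT={}

Merge at B6: IN[B6] = OUT[B5] = {a+c, c+f, c-d}
Applying B6's transfer function to that IN value gives OUT[B6] (row B6 above).

Answer: {a*d, a+c, c-d}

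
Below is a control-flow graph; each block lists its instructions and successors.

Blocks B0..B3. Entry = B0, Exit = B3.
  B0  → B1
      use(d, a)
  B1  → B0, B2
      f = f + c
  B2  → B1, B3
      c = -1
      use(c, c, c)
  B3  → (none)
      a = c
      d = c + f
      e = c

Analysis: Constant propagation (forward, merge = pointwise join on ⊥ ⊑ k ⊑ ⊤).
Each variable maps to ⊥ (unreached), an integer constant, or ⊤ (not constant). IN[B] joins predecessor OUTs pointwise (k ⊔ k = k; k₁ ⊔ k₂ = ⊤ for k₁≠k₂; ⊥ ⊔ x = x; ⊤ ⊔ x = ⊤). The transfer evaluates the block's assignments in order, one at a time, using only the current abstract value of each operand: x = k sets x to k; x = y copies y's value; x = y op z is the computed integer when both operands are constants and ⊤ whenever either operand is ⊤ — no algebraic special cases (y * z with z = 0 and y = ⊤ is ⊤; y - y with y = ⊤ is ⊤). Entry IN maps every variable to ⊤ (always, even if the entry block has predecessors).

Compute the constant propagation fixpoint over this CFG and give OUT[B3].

Answer: {a: -1, b: ⊤, c: -1, d: ⊤, e: -1, f: ⊤}

Derivation:
Per-block solution:
  B0: | IN=(all ⊤) | OUT=(all ⊤)
  B1: | IN=(all ⊤) | OUT=(all ⊤)
  B2: | IN=(all ⊤) | OUT={c:-1; rest ⊤}
  B3: | IN={c:-1; rest ⊤} | OUT={a:-1, c:-1, e:-1; rest ⊤}

Merge at B3: IN[B3] = OUT[B2] = {a: ⊤, b: ⊤, c: -1, d: ⊤, e: ⊤, f: ⊤}
Applying B3's transfer function to that IN value gives OUT[B3] (row B3 above).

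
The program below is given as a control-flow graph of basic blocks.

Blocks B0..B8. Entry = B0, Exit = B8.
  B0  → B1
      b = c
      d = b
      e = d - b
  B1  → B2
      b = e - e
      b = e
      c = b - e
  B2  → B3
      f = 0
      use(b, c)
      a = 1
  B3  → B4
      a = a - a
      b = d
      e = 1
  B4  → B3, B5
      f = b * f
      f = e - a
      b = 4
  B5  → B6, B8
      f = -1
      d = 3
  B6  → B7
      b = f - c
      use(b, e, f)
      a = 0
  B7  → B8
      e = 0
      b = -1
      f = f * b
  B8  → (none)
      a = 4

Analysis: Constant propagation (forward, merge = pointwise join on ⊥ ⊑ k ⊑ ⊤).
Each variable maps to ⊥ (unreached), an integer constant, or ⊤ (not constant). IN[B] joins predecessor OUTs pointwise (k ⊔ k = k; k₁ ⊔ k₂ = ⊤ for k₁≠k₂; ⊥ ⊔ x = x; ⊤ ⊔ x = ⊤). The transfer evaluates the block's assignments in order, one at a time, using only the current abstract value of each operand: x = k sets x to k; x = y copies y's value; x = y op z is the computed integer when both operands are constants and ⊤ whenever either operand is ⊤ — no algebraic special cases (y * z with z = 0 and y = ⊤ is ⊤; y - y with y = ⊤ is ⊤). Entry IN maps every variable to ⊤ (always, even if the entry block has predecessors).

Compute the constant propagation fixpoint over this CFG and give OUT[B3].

Converged values:
  B0:  IN=(all ⊤)  OUT=(all ⊤)
  B1:  IN=(all ⊤)  OUT=(all ⊤)
  B2:  IN=(all ⊤)  OUT={a:1, f:0; rest ⊤}
  B3:  IN=(all ⊤)  OUT={e:1; rest ⊤}
  B4:  IN={e:1; rest ⊤}  OUT={b:4, e:1; rest ⊤}
  B5:  IN={b:4, e:1; rest ⊤}  OUT={b:4, d:3, e:1, f:-1; rest ⊤}
  B6:  IN={b:4, d:3, e:1, f:-1; rest ⊤}  OUT={a:0, d:3, e:1, f:-1; rest ⊤}
  B7:  IN={a:0, d:3, e:1, f:-1; rest ⊤}  OUT={a:0, b:-1, d:3, e:0, f:1; rest ⊤}
  B8:  IN={d:3; rest ⊤}  OUT={a:4, d:3; rest ⊤}

Merge at B3: IN[B3] = OUT[B2] ⊔ OUT[B4] = {a: ⊤, b: ⊤, c: ⊤, d: ⊤, e: ⊤, f: ⊤}
Applying B3's transfer function to that IN value gives OUT[B3] (row B3 above).

Answer: {a: ⊤, b: ⊤, c: ⊤, d: ⊤, e: 1, f: ⊤}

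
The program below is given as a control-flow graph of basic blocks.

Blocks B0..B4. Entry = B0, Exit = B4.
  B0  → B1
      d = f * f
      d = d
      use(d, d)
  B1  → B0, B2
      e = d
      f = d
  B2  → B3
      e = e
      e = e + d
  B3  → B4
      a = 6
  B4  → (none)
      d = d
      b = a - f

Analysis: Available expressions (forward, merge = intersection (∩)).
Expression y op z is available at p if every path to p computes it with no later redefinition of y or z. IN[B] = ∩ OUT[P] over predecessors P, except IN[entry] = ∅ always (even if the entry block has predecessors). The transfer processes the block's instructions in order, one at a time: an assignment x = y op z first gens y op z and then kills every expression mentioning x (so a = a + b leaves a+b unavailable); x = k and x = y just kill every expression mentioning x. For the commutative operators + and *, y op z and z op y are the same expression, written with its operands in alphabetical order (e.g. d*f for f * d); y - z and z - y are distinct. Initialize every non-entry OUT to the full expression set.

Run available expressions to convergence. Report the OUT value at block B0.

Answer: {f*f}

Derivation:
Converged values:
  B0:  IN={}  OUT={f*f}
  B1:  IN={f*f}  OUT={}
  B2:  IN={}  OUT={}
  B3:  IN={}  OUT={}
  B4:  IN={}  OUT={a-f}

Merge at B0 (entry node, so the boundary value {} is joined with the incoming edge(s)): IN[B0] = {} ∩ OUT[B1] = {}
Applying B0's transfer function to that IN value gives OUT[B0] (row B0 above).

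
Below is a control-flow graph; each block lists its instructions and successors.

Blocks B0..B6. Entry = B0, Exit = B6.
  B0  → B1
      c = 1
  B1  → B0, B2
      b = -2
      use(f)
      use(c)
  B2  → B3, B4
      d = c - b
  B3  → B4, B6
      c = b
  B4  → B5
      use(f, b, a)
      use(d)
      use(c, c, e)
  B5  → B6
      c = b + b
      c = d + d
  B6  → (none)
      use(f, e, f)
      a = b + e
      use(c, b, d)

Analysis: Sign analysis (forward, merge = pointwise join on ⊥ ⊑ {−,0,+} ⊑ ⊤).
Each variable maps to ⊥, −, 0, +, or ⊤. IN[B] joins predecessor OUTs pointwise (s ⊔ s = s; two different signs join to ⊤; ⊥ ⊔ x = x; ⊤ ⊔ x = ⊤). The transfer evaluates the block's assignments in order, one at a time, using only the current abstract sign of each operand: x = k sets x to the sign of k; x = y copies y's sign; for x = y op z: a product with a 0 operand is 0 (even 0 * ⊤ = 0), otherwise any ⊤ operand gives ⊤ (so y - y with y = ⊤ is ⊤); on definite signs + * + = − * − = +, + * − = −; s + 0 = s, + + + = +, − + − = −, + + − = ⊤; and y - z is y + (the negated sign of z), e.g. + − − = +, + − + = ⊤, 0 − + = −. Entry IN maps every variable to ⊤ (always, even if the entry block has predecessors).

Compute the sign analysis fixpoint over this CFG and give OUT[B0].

Converged values:
  B0:   IN=(all ⊤)   OUT={c:+; rest ⊤}
  B1:   IN={c:+; rest ⊤}   OUT={b:-, c:+; rest ⊤}
  B2:   IN={b:-, c:+; rest ⊤}   OUT={b:-, c:+, d:+; rest ⊤}
  B3:   IN={b:-, c:+, d:+; rest ⊤}   OUT={b:-, c:-, d:+; rest ⊤}
  B4:   IN={b:-, d:+; rest ⊤}   OUT={b:-, d:+; rest ⊤}
  B5:   IN={b:-, d:+; rest ⊤}   OUT={b:-, c:+, d:+; rest ⊤}
  B6:   IN={b:-, d:+; rest ⊤}   OUT={b:-, d:+; rest ⊤}

Merge at B0 (entry node, so the boundary value (all ⊤) is joined with the incoming edge(s)): IN[B0] = (all ⊤) ⊔ OUT[B1] = {a: ⊤, b: ⊤, c: ⊤, d: ⊤, e: ⊤, f: ⊤}
Applying B0's transfer function to that IN value gives OUT[B0] (row B0 above).

Answer: {a: ⊤, b: ⊤, c: +, d: ⊤, e: ⊤, f: ⊤}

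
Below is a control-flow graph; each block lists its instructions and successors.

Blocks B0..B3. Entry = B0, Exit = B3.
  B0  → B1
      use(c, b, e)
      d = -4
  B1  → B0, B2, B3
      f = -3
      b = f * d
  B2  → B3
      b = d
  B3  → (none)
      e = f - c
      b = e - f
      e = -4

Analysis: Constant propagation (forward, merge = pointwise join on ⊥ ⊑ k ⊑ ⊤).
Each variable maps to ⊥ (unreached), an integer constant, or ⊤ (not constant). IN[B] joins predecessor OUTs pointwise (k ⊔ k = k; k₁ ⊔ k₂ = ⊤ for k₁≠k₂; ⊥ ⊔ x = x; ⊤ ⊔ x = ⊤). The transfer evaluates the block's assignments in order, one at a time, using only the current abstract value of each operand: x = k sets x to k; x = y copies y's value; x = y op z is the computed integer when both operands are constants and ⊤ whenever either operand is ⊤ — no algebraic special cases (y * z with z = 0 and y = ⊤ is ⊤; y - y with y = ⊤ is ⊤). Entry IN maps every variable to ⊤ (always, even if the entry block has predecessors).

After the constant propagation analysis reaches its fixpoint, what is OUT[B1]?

Per-block solution:
  B0: | IN=(all ⊤) | OUT={d:-4; rest ⊤}
  B1: | IN={d:-4; rest ⊤} | OUT={b:12, d:-4, f:-3; rest ⊤}
  B2: | IN={b:12, d:-4, f:-3; rest ⊤} | OUT={b:-4, d:-4, f:-3; rest ⊤}
  B3: | IN={d:-4, f:-3; rest ⊤} | OUT={d:-4, e:-4, f:-3; rest ⊤}

Merge at B1: IN[B1] = OUT[B0] = {a: ⊤, b: ⊤, c: ⊤, d: -4, e: ⊤, f: ⊤}
Applying B1's transfer function to that IN value gives OUT[B1] (row B1 above).

Answer: {a: ⊤, b: 12, c: ⊤, d: -4, e: ⊤, f: -3}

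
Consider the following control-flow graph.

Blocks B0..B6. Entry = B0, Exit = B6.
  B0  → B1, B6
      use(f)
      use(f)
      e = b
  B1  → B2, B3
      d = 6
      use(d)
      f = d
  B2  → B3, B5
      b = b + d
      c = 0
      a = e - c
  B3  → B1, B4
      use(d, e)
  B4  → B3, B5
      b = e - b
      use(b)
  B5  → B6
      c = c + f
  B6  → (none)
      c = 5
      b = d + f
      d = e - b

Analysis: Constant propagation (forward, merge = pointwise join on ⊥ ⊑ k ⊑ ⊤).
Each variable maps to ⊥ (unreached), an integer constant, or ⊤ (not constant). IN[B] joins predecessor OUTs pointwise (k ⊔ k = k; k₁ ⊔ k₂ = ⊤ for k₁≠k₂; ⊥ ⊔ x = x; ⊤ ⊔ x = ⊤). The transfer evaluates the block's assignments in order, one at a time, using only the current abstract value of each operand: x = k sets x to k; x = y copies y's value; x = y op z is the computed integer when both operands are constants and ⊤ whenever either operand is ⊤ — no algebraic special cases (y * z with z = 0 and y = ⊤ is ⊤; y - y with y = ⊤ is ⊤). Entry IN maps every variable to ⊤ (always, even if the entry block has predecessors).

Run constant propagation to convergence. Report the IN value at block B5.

Fixpoint table:
  B0: | IN=(all ⊤) | OUT=(all ⊤)
  B1: | IN=(all ⊤) | OUT={d:6, f:6; rest ⊤}
  B2: | IN={d:6, f:6; rest ⊤} | OUT={c:0, d:6, f:6; rest ⊤}
  B3: | IN={d:6, f:6; rest ⊤} | OUT={d:6, f:6; rest ⊤}
  B4: | IN={d:6, f:6; rest ⊤} | OUT={d:6, f:6; rest ⊤}
  B5: | IN={d:6, f:6; rest ⊤} | OUT={d:6, f:6; rest ⊤}
  B6: | IN=(all ⊤) | OUT={c:5; rest ⊤}

Merge at B5: IN[B5] = OUT[B2] ⊔ OUT[B4] = {a: ⊤, b: ⊤, c: ⊤, d: 6, e: ⊤, f: 6}

Answer: {a: ⊤, b: ⊤, c: ⊤, d: 6, e: ⊤, f: 6}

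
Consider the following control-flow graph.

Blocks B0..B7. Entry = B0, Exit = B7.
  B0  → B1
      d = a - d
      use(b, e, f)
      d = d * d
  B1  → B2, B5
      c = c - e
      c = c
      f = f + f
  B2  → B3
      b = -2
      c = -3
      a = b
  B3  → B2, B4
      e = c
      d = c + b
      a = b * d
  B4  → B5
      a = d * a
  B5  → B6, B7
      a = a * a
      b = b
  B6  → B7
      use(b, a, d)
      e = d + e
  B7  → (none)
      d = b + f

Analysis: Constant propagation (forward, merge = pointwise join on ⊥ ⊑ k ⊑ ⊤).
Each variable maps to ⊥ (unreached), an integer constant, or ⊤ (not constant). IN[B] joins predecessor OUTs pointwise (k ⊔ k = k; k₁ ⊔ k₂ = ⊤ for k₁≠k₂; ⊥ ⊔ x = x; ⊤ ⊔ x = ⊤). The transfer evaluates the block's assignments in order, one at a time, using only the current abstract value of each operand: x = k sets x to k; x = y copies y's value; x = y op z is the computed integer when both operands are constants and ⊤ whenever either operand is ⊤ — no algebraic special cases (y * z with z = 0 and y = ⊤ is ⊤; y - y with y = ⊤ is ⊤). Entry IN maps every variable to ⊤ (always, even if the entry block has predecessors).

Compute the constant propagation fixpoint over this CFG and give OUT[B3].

Converged values:
  B0:  IN=(all ⊤)  OUT=(all ⊤)
  B1:  IN=(all ⊤)  OUT=(all ⊤)
  B2:  IN=(all ⊤)  OUT={a:-2, b:-2, c:-3; rest ⊤}
  B3:  IN={a:-2, b:-2, c:-3; rest ⊤}  OUT={a:10, b:-2, c:-3, d:-5, e:-3; rest ⊤}
  B4:  IN={a:10, b:-2, c:-3, d:-5, e:-3; rest ⊤}  OUT={a:-50, b:-2, c:-3, d:-5, e:-3; rest ⊤}
  B5:  IN=(all ⊤)  OUT=(all ⊤)
  B6:  IN=(all ⊤)  OUT=(all ⊤)
  B7:  IN=(all ⊤)  OUT=(all ⊤)

Merge at B3: IN[B3] = OUT[B2] = {a: -2, b: -2, c: -3, d: ⊤, e: ⊤, f: ⊤}
Applying B3's transfer function to that IN value gives OUT[B3] (row B3 above).

Answer: {a: 10, b: -2, c: -3, d: -5, e: -3, f: ⊤}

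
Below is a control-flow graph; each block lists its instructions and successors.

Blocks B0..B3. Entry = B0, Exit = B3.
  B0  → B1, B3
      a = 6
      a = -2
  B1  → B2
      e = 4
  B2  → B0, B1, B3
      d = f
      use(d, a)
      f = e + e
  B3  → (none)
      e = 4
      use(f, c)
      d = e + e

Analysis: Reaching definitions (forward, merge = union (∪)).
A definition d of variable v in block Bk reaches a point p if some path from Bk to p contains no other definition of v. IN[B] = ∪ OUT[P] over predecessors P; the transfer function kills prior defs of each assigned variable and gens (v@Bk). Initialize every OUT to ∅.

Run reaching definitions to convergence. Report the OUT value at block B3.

Answer: {a@B0, d@B3, e@B3, f@B2}

Trace:
Per-block solution:
  B0:  IN={a@B0, d@B2, e@B1, f@B2}  OUT={a@B0, d@B2, e@B1, f@B2}
  B1:  IN={a@B0, d@B2, e@B1, f@B2}  OUT={a@B0, d@B2, e@B1, f@B2}
  B2:  IN={a@B0, d@B2, e@B1, f@B2}  OUT={a@B0, d@B2, e@B1, f@B2}
  B3:  IN={a@B0, d@B2, e@B1, f@B2}  OUT={a@B0, d@B3, e@B3, f@B2}

Merge at B3: IN[B3] = OUT[B0] ⊔ OUT[B2] = {a@B0, d@B2, e@B1, f@B2}
Applying B3's transfer function to that IN value gives OUT[B3] (row B3 above).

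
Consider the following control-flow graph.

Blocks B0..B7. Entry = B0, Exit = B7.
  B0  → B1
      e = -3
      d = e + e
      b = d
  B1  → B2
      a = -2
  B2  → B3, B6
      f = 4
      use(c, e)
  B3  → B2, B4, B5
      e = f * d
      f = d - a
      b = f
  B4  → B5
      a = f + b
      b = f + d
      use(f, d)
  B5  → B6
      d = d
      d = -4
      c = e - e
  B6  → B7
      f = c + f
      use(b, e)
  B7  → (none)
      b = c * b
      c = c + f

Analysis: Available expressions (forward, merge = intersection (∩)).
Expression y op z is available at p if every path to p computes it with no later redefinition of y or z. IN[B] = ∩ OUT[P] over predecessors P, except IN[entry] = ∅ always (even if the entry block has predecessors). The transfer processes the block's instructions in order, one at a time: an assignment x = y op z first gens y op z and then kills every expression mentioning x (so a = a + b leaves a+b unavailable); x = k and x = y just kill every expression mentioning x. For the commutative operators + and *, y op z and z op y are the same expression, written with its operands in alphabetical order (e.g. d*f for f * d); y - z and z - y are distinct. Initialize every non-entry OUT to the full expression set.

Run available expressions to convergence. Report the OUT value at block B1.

Per-block solution:
  B0: | IN={} | OUT={e+e}
  B1: | IN={e+e} | OUT={e+e}
  B2: | IN={} | OUT={}
  B3: | IN={} | OUT={d-a}
  B4: | IN={d-a} | OUT={d+f}
  B5: | IN={} | OUT={e-e}
  B6: | IN={} | OUT={}
  B7: | IN={} | OUT={}

Merge at B1: IN[B1] = OUT[B0] = {e+e}
Applying B1's transfer function to that IN value gives OUT[B1] (row B1 above).

Answer: {e+e}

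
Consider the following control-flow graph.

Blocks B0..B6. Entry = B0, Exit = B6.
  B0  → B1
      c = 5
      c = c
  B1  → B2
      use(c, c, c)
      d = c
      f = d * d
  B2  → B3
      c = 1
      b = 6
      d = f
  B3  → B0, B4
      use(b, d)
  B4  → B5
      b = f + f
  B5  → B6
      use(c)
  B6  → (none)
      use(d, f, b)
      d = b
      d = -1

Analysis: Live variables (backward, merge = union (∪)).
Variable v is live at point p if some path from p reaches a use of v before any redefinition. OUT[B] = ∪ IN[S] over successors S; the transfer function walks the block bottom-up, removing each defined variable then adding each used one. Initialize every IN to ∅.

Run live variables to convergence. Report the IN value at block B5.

Per-block solution:
  B0: | IN={} | OUT={c}
  B1: | IN={c} | OUT={f}
  B2: | IN={f} | OUT={b, c, d, f}
  B3: | IN={b, c, d, f} | OUT={c, d, f}
  B4: | IN={c, d, f} | OUT={b, c, d, f}
  B5: | IN={b, c, d, f} | OUT={b, d, f}
  B6: | IN={b, d, f} | OUT={}

Merge at B5: OUT[B5] = IN[B6] = {b, d, f}
Applying B5's transfer function to that OUT value gives IN[B5] (row B5 above).

Answer: {b, c, d, f}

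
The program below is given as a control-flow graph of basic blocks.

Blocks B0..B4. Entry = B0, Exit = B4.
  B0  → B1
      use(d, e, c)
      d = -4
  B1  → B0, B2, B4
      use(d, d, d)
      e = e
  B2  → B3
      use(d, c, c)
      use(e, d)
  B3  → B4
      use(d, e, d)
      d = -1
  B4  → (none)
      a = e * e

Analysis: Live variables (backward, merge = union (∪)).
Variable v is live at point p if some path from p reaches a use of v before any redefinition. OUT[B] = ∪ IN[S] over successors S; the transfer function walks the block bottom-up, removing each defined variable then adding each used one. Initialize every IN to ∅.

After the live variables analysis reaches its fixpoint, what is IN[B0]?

Answer: {c, d, e}

Derivation:
Per-block solution:
  B0:  IN={c, d, e}  OUT={c, d, e}
  B1:  IN={c, d, e}  OUT={c, d, e}
  B2:  IN={c, d, e}  OUT={d, e}
  B3:  IN={d, e}  OUT={e}
  B4:  IN={e}  OUT={}

Merge at B0: OUT[B0] = IN[B1] = {c, d, e}
Applying B0's transfer function to that OUT value gives IN[B0] (row B0 above).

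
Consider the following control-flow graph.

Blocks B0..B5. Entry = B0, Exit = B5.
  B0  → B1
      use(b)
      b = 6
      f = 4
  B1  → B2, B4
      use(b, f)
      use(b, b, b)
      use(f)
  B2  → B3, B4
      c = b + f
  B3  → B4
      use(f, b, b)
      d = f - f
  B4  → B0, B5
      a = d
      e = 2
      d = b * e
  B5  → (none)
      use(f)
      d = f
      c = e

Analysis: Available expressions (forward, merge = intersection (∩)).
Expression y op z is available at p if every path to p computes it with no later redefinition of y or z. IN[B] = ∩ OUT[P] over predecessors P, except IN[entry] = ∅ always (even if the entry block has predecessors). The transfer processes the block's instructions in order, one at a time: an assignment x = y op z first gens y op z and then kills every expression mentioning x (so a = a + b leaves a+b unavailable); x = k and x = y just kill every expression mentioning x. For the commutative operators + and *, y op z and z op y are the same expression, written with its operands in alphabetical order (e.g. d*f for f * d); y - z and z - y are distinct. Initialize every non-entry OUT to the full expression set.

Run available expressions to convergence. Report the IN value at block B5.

Answer: {b*e}

Working:
Fixpoint table:
  B0: | IN={} | OUT={}
  B1: | IN={} | OUT={}
  B2: | IN={} | OUT={b+f}
  B3: | IN={b+f} | OUT={b+f, f-f}
  B4: | IN={} | OUT={b*e}
  B5: | IN={b*e} | OUT={b*e}

Merge at B5: IN[B5] = OUT[B4] = {b*e}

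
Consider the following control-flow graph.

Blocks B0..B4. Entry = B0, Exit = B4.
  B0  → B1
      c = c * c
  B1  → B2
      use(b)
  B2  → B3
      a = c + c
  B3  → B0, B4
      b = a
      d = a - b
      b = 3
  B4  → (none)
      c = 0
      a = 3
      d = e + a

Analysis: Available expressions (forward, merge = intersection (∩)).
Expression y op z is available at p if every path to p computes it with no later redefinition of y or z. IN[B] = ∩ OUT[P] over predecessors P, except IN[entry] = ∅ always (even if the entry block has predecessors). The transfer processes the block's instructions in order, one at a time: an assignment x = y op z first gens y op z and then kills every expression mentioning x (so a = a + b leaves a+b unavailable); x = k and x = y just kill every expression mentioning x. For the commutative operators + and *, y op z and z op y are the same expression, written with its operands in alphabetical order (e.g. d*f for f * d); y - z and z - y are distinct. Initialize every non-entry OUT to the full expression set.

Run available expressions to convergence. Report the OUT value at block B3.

Fixpoint table:
  B0:  IN={}  OUT={}
  B1:  IN={}  OUT={}
  B2:  IN={}  OUT={c+c}
  B3:  IN={c+c}  OUT={c+c}
  B4:  IN={c+c}  OUT={a+e}

Merge at B3: IN[B3] = OUT[B2] = {c+c}
Applying B3's transfer function to that IN value gives OUT[B3] (row B3 above).

Answer: {c+c}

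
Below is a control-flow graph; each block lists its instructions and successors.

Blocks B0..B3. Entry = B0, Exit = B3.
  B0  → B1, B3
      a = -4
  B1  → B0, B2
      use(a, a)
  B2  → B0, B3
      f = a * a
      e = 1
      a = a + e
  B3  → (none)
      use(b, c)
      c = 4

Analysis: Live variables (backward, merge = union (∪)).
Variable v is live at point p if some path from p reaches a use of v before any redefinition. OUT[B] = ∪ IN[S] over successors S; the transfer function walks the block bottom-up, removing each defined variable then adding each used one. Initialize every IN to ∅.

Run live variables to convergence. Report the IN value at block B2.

Answer: {a, b, c}

Working:
Per-block solution:
  B0:  IN={b, c}  OUT={a, b, c}
  B1:  IN={a, b, c}  OUT={a, b, c}
  B2:  IN={a, b, c}  OUT={b, c}
  B3:  IN={b, c}  OUT={}

Merge at B2: OUT[B2] = IN[B0] ⊔ IN[B3] = {b, c}
Applying B2's transfer function to that OUT value gives IN[B2] (row B2 above).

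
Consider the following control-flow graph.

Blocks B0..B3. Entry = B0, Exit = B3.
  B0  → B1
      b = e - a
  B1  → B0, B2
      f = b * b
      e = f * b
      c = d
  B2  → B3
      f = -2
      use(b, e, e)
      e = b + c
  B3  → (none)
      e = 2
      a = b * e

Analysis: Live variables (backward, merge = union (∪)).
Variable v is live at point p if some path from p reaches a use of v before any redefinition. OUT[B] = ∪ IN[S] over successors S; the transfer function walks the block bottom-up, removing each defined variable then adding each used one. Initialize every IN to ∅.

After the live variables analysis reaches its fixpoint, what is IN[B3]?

Fixpoint table:
  B0:   IN={a, d, e}   OUT={a, b, d}
  B1:   IN={a, b, d}   OUT={a, b, c, d, e}
  B2:   IN={b, c, e}   OUT={b}
  B3:   IN={b}   OUT={}

B3 is the boundary node: OUT[B3] = {}
Applying B3's transfer function to that OUT value gives IN[B3] (row B3 above).

Answer: {b}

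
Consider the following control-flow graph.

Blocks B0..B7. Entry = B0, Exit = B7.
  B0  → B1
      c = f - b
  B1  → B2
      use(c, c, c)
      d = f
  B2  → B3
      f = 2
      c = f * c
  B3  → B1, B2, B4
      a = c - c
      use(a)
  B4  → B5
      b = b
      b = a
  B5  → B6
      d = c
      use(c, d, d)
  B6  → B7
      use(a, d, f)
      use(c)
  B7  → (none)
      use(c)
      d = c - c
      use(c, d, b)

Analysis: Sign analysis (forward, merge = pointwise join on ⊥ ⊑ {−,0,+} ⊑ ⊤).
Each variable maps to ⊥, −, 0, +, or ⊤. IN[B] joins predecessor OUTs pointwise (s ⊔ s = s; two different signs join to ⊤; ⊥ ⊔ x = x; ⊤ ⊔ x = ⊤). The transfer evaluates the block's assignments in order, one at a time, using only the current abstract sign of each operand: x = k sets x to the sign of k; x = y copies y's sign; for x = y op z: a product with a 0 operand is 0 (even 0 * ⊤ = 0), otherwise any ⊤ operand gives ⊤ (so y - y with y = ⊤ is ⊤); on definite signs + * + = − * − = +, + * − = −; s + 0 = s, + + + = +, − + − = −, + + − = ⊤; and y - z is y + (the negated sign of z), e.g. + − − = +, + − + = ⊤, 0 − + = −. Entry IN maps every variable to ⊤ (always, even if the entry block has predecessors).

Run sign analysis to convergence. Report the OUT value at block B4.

Converged values:
  B0: | IN=(all ⊤) | OUT=(all ⊤)
  B1: | IN=(all ⊤) | OUT=(all ⊤)
  B2: | IN=(all ⊤) | OUT={f:+; rest ⊤}
  B3: | IN={f:+; rest ⊤} | OUT={f:+; rest ⊤}
  B4: | IN={f:+; rest ⊤} | OUT={f:+; rest ⊤}
  B5: | IN={f:+; rest ⊤} | OUT={f:+; rest ⊤}
  B6: | IN={f:+; rest ⊤} | OUT={f:+; rest ⊤}
  B7: | IN={f:+; rest ⊤} | OUT={f:+; rest ⊤}

Merge at B4: IN[B4] = OUT[B3] = {a: ⊤, b: ⊤, c: ⊤, d: ⊤, e: ⊤, f: +}
Applying B4's transfer function to that IN value gives OUT[B4] (row B4 above).

Answer: {a: ⊤, b: ⊤, c: ⊤, d: ⊤, e: ⊤, f: +}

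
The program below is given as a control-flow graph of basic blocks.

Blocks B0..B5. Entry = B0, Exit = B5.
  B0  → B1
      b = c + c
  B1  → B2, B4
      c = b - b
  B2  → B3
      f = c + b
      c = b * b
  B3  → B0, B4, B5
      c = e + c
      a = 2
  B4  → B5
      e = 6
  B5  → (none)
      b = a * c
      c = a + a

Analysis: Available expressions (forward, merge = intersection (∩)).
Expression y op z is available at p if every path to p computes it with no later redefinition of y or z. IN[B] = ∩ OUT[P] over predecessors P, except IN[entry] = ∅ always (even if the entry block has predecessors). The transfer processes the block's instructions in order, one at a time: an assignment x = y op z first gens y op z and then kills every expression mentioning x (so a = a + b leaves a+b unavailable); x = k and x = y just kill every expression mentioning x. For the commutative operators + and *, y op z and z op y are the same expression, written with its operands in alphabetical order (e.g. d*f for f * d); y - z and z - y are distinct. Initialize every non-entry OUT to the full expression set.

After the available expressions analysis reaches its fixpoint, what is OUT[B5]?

Converged values:
  B0:  IN={}  OUT={c+c}
  B1:  IN={c+c}  OUT={b-b}
  B2:  IN={b-b}  OUT={b*b, b-b}
  B3:  IN={b*b, b-b}  OUT={b*b, b-b}
  B4:  IN={b-b}  OUT={b-b}
  B5:  IN={b-b}  OUT={a+a}

Merge at B5: IN[B5] = OUT[B3] ∩ OUT[B4] = {b-b}
Applying B5's transfer function to that IN value gives OUT[B5] (row B5 above).

Answer: {a+a}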